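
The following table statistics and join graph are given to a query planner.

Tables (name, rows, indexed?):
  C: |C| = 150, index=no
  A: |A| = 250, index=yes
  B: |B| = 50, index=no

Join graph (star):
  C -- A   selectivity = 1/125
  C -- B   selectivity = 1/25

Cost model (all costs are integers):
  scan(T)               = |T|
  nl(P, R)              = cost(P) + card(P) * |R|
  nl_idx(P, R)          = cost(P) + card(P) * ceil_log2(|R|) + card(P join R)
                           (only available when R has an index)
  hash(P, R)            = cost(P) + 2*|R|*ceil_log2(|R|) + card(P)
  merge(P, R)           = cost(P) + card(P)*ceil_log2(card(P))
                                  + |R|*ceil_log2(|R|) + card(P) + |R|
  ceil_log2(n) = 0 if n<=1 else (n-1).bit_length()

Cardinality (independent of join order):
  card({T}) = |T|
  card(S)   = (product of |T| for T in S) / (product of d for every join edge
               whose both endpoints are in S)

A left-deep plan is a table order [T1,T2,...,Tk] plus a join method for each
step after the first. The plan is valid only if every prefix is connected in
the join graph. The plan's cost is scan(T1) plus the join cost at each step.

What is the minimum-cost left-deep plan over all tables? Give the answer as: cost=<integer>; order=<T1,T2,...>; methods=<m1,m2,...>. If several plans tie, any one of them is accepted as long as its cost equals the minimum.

Selinger DP (subsets sized 1..n):
  {C}: scan cost=150, card=150
  {A}: scan cost=250, card=250
  {B}: scan cost=50, card=50
  {AC}: card=300; try (A,nl_idx)→1650, (C,hash)→2900, (A,merge)→3750, (C,merge)→3850, (A,hash)→4300, (A,nl)→37650 …(+1); best=1650 via (A,nl_idx)
  {BC}: card=300; try (B,hash)→900, (C,merge)→1750, (B,merge)→1850, (C,hash)→2500, (C,nl)→7550, (B,nl)→7650; best=900 via (B,hash)
  {ABC}: card=600; try (B,hash)→2550, (A,nl_idx)→3900, (B,merge)→5000, (A,hash)→5200, (A,merge)→6150, (B,nl)→16650 …(+1); best=2550 via (B,hash)

cost=2550; order=C,A,B; methods=nl_idx,hash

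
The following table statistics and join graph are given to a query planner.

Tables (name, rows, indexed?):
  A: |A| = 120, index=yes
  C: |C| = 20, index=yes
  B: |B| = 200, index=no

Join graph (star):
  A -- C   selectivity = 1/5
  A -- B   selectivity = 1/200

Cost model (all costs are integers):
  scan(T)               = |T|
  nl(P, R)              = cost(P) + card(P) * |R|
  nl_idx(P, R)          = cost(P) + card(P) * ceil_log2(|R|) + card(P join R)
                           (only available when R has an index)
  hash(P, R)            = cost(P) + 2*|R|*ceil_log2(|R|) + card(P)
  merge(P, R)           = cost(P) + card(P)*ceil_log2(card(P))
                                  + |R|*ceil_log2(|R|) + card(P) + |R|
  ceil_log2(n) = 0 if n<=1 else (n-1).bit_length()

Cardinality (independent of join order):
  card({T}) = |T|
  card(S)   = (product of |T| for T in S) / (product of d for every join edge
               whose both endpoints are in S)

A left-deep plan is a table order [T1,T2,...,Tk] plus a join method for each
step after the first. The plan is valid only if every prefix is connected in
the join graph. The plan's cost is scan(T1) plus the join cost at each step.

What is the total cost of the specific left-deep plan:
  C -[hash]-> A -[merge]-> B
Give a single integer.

8320

step 1: scan C: cost=20, card=20
step 2: join A via hash
    card(P join A) = 20*120/(5) = 480
    cost = 20 + 2*120*7 + 20 = 1720
step 3: join B via merge
    card(P join B) = 480*200/(200) = 480
    cost = 1720 + 480*9 + 200*8 + 480 + 200 = 8320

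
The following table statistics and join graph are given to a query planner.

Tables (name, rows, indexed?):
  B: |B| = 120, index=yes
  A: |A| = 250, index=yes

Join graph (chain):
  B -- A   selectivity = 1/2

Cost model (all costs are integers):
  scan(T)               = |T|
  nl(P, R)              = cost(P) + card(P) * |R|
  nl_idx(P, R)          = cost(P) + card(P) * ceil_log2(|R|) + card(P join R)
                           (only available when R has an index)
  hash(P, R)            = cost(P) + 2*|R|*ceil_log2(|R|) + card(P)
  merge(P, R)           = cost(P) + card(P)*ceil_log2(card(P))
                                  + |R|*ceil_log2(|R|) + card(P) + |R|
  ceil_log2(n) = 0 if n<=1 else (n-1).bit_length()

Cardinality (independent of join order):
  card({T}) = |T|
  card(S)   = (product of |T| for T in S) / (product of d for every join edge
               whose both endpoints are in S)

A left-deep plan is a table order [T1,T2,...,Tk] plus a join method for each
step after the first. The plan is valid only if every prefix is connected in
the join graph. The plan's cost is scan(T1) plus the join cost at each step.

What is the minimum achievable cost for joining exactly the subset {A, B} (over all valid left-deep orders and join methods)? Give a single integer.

2180

Selinger DP over subsets of {A,B}:
  {B}: scan cost=120, card=120
  {A}: scan cost=250, card=250
  {AB}: card=15000; try (B,hash)→2180, (A,merge)→3330, (B,merge)→3460, (A,hash)→4240, (A,nl_idx)→16080, (B,nl_idx)→17000 …(+2); best=2180 via (B,hash)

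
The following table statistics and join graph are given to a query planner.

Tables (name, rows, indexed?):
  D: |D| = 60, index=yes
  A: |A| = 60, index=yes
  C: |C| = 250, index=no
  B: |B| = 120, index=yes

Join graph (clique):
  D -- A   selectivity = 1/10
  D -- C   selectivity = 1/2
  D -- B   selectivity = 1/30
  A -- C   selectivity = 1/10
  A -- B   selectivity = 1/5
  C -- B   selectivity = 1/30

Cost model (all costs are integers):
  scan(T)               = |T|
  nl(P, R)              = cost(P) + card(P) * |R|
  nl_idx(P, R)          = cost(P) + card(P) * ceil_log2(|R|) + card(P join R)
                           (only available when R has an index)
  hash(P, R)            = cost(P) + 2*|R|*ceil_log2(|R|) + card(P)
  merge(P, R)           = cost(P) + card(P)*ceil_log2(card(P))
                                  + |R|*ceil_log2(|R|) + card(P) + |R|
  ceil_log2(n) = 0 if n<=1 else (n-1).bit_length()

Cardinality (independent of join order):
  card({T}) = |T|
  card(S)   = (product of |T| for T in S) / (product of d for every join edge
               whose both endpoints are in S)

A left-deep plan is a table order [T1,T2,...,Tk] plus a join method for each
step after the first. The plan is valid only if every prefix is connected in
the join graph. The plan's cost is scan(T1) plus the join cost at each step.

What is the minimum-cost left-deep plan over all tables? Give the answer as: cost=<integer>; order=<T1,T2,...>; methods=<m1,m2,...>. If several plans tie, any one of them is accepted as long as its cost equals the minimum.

Selinger DP (subsets sized 1..n):
  {D}: scan cost=60, card=60
  {A}: scan cost=60, card=60
  {C}: scan cost=250, card=250
  {B}: scan cost=120, card=120
  {AD}: card=360; try (D,nl_idx)→780, (A,nl_idx)→780, (D,hash)→840, (A,hash)→840, (D,merge)→900, (A,merge)→900 …(+2); best=780 via (D,nl_idx)
  {CD}: card=7500; try (D,hash)→1220, (C,merge)→2730, (D,merge)→2920, (C,hash)→4120, (D,nl_idx)→9250, (C,nl)→15060 …(+1); best=1220 via (D,hash)
  {BD}: card=240; try (B,nl_idx)→720, (D,hash)→960, (D,nl_idx)→1080, (B,merge)→1440, (D,merge)→1500, (B,hash)→1800 …(+2); best=720 via (B,nl_idx)
  {AC}: card=1500; try (A,hash)→1220, (C,merge)→2730, (A,merge)→2920, (A,nl_idx)→3250, (C,hash)→4120, (C,nl)→15060 …(+1); best=1220 via (A,hash)
  {AB}: card=1440; try (A,hash)→960, (B,merge)→1440, (A,merge)→1500, (B,hash)→1800, (B,nl_idx)→1920, (A,nl_idx)→2280 …(+2); best=960 via (A,hash)
  {BC}: card=1000; try (B,hash)→2180, (B,nl_idx)→3000, (C,merge)→3330, (B,merge)→3460, (C,hash)→4240, (C,nl)→30120 …(+1); best=2180 via (B,hash)
  {ACD}: card=4500; try (D,hash)→3440, (C,hash)→5140, (C,merge)→6630, (A,hash)→9440, (D,nl_idx)→14720, (D,merge)→19640 …(+5); best=3440 via (D,hash)
  {ABD}: card=288; try (A,hash)→1680, (A,nl_idx)→2448, (B,hash)→2820, (D,hash)→3120, (A,merge)→3300, (B,nl_idx)→3588 …(+6); best=1680 via (A,hash)
  {BCD}: card=1000; try (D,hash)→3900, (C,hash)→4960, (C,merge)→5130, (D,nl_idx)→9180, (B,hash)→10400, (D,merge)→13600 …(+5); best=3900 via (D,hash)
  {ABC}: card=1200; try (A,hash)→3900, (B,hash)→4400, (C,hash)→6400, (A,nl_idx)→9380, (B,nl_idx)→12920, (A,merge)→13600 …(+5); best=3900 via (A,hash)
  {ABCD}: card=120; try (A,hash)→5620, (D,hash)→5820, (C,hash)→5968, (C,merge)→6810, (B,hash)→9620, (A,nl_idx)→10020 …(+9); best=5620 via (A,hash)

cost=5620; order=C,B,D,A; methods=hash,hash,hash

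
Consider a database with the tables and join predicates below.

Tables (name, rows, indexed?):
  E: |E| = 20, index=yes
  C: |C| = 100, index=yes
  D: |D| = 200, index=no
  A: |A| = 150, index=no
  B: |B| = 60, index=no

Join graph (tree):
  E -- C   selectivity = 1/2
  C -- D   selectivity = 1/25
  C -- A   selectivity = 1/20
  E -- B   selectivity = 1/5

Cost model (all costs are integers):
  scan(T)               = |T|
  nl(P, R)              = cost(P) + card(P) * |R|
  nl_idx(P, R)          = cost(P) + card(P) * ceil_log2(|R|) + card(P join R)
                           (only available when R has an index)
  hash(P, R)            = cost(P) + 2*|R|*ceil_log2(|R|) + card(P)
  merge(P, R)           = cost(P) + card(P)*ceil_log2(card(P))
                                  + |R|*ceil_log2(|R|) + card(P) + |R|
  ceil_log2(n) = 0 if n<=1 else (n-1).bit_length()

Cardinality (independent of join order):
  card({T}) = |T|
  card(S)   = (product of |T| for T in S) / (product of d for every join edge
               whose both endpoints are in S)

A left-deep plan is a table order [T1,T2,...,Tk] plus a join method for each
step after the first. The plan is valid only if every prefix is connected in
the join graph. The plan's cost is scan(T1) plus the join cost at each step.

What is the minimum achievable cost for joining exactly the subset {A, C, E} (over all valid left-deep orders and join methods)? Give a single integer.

2650

Selinger DP over subsets of {A,C,E}:
  {E}: scan cost=20, card=20
  {C}: scan cost=100, card=100
  {A}: scan cost=150, card=150
  {CE}: card=1000; try (E,hash)→400, (C,merge)→940, (E,merge)→1020, (C,nl_idx)→1160, (C,hash)→1440, (E,nl_idx)→1600 …(+2); best=400 via (E,hash)
  {AC}: card=750; try (C,hash)→1700, (C,nl_idx)→1950, (A,merge)→2250, (C,merge)→2300, (A,hash)→2600, (A,nl)→15100 …(+1); best=1700 via (C,hash)
  {ACE}: card=7500; try (E,hash)→2650, (A,hash)→3800, (E,merge)→10070, (A,merge)→12750, (E,nl_idx)→12950, (E,nl)→16700 …(+1); best=2650 via (E,hash)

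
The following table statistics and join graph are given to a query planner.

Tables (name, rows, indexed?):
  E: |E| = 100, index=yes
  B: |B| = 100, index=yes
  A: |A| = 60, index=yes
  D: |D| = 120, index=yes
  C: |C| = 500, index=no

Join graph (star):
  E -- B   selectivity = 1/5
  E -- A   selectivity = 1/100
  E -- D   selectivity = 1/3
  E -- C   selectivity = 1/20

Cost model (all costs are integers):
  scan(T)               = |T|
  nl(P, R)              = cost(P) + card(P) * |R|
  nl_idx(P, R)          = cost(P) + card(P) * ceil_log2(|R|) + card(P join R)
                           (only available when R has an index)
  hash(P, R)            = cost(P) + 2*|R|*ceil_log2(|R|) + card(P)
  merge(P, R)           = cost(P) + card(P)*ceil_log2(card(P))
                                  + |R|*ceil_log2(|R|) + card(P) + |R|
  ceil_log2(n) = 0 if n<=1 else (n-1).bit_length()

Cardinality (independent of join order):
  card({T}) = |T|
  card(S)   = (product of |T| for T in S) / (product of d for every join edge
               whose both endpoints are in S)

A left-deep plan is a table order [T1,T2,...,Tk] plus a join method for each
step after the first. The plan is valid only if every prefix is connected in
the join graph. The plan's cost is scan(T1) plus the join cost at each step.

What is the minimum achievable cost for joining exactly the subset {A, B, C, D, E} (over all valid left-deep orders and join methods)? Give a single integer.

Selinger DP over subsets of {A,B,C,D,E}:
  {E}: scan cost=100, card=100
  {B}: scan cost=100, card=100
  {A}: scan cost=60, card=60
  {D}: scan cost=120, card=120
  {C}: scan cost=500, card=500
  {BE}: card=2000; try (E,hash)→1600, (B,hash)→1600, (E,merge)→1700, (B,merge)→1700, (E,nl_idx)→2800, (B,nl_idx)→2800 …(+2); best=1600 via (E,hash)
  {AE}: card=60; try (E,nl_idx)→540, (A,nl_idx)→760, (A,hash)→920, (E,merge)→1280, (A,merge)→1320, (E,hash)→1520 …(+2); best=540 via (E,nl_idx)
  {DE}: card=4000; try (E,hash)→1640, (D,merge)→1860, (E,merge)→1880, (D,hash)→1880, (D,nl_idx)→4800, (E,nl_idx)→4960 …(+2); best=1640 via (E,hash)
  {CE}: card=2500; try (E,hash)→2400, (C,merge)→5900, (E,merge)→6300, (E,nl_idx)→6500, (C,hash)→9200, (C,nl)→50100 …(+1); best=2400 via (E,hash)
  {ABE}: card=1200; try (B,merge)→1760, (B,hash)→2000, (B,nl_idx)→2160, (A,hash)→4320, (B,nl)→6540, (A,nl_idx)→14800 …(+2); best=1760 via (B,merge)
  {BDE}: card=80000; try (D,hash)→5280, (B,hash)→7040, (D,merge)→26560, (B,merge)→54440, (D,nl_idx)→95600, (B,nl_idx)→109640 …(+2); best=5280 via (D,hash)
  {BCE}: card=50000; try (B,hash)→6300, (C,hash)→12600, (C,merge)→30600, (B,merge)→35700, (B,nl_idx)→69900, (B,nl)→252400 …(+1); best=6300 via (B,hash)
  {ADE}: card=2400; try (D,merge)→1920, (D,hash)→2280, (D,nl_idx)→3360, (A,hash)→6360, (D,nl)→7740, (A,nl_idx)→28040 …(+2); best=1920 via (D,merge)
  {ACE}: card=1500; try (A,hash)→5620, (C,merge)→5960, (C,hash)→9600, (A,nl_idx)→18900, (C,nl)→30540, (A,merge)→35320 …(+1); best=5620 via (A,hash)
  {CDE}: card=100000; try (D,hash)→6580, (C,hash)→14640, (D,merge)→35860, (C,merge)→58640, (D,nl_idx)→119900, (D,nl)→302400 …(+1); best=6580 via (D,hash)
  {ABDE}: card=48000; try (D,hash)→4640, (B,hash)→5720, (D,merge)→17120, (B,merge)→33920, (D,nl_idx)→58160, (B,nl_idx)→66720 …(+6); best=4640 via (D,hash)
  {ABCE}: card=30000; try (B,hash)→8520, (C,hash)→11960, (C,merge)→21160, (B,merge)→24420, (B,nl_idx)→46120, (A,hash)→57020 …(+5); best=8520 via (B,hash)
  {BCDE}: card=2000000; try (D,hash)→57980, (C,hash)→94280, (B,hash)→107980, (D,merge)→857260, (C,merge)→1450280, (B,merge)→1807380 …(+5); best=57980 via (D,hash)
  {ACDE}: card=60000; try (D,hash)→8800, (C,hash)→13320, (D,merge)→24580, (C,merge)→38120, (D,nl_idx)→76120, (A,hash)→107300 …(+5); best=8800 via (D,hash)
  {ABCDE}: card=1200000; try (D,hash)→40200, (C,hash)→61640, (B,hash)→70200, (D,merge)→489480, (C,merge)→825640, (B,merge)→1029600 …(+9); best=40200 via (D,hash)

40200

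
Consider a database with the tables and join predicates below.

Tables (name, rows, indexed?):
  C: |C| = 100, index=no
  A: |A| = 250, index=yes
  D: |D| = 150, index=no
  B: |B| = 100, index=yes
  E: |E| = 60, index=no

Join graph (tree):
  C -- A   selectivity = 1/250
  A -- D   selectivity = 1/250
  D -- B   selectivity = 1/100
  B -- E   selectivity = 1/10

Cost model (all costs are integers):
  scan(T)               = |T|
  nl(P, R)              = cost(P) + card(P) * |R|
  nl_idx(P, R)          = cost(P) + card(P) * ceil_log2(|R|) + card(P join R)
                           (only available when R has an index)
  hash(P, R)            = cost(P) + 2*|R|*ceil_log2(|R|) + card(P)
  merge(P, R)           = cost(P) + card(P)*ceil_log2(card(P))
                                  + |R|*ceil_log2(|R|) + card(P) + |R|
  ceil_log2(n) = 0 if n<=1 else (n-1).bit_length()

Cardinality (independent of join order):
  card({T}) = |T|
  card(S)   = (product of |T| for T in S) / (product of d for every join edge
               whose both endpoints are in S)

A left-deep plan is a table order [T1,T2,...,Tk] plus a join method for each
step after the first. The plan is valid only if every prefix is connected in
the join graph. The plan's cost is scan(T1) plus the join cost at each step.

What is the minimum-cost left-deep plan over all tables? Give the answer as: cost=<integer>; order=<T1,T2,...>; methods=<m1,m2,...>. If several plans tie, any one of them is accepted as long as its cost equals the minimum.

Selinger DP (subsets sized 1..n):
  {C}: scan cost=100, card=100
  {A}: scan cost=250, card=250
  {D}: scan cost=150, card=150
  {B}: scan cost=100, card=100
  {E}: scan cost=60, card=60
  {AC}: card=100; try (A,nl_idx)→1000, (C,hash)→1900, (A,merge)→3150, (C,merge)→3300, (A,hash)→4200, (A,nl)→25100 …(+1); best=1000 via (A,nl_idx)
  {AD}: card=150; try (A,nl_idx)→1500, (D,hash)→2900, (A,merge)→3750, (D,merge)→3850, (A,hash)→4300, (A,nl)→37650 …(+1); best=1500 via (A,nl_idx)
  {BD}: card=150; try (B,nl_idx)→1350, (B,hash)→1700, (D,merge)→2250, (B,merge)→2300, (D,hash)→2600, (D,nl)→15100 …(+1); best=1350 via (B,nl_idx)
  {BE}: card=600; try (E,hash)→920, (B,nl_idx)→1080, (B,merge)→1280, (E,merge)→1320, (B,hash)→1520, (B,nl)→6060 …(+1); best=920 via (E,hash)
  {ACD}: card=60; try (C,hash)→3050, (D,merge)→3150, (D,hash)→3500, (C,merge)→3650, (D,nl)→16000, (C,nl)→16500; best=3050 via (C,hash)
  {ABD}: card=150; try (B,nl_idx)→2700, (A,nl_idx)→2700, (B,hash)→3050, (B,merge)→3650, (A,merge)→4950, (A,hash)→5500 …(+2); best=2700 via (B,nl_idx)
  {BDE}: card=900; try (E,hash)→2220, (E,merge)→3120, (D,hash)→3920, (D,merge)→8870, (E,nl)→10350, (D,nl)→90920; best=2220 via (E,hash)
  {ABCD}: card=60; try (B,nl_idx)→3530, (C,hash)→4250, (B,merge)→4270, (B,hash)→4510, (C,merge)→4850, (B,nl)→9050 …(+1); best=3530 via (B,nl_idx)
  {ABDE}: card=900; try (E,hash)→3570, (E,merge)→4470, (A,hash)→7120, (A,nl_idx)→10320, (E,nl)→11700, (A,merge)→14370 …(+1); best=3570 via (E,hash)
  {ABCDE}: card=360; try (E,hash)→4310, (E,merge)→4370, (C,hash)→5870, (E,nl)→7130, (C,merge)→14270, (C,nl)→93570; best=4310 via (E,hash)

cost=4310; order=D,A,C,B,E; methods=nl_idx,hash,nl_idx,hash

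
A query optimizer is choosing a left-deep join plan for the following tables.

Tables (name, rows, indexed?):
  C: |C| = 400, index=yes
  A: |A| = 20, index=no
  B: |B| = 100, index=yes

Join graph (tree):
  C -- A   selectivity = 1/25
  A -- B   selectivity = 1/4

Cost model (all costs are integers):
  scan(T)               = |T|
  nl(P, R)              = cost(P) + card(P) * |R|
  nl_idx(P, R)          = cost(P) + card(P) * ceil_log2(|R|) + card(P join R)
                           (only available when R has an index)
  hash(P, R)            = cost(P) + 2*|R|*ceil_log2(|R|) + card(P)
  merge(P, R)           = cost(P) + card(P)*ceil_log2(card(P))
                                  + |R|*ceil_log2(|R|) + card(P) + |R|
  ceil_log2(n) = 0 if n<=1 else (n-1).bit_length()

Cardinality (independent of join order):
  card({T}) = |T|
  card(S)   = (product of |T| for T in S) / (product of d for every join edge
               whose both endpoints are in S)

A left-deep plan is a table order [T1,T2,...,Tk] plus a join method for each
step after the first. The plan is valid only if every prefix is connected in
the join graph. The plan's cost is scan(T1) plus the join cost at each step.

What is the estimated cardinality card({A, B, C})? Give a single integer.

8000

Tables in S: A(20), B(100), C(400)
Edges inside S: C-A(d=25), A-B(d=4)
numerator = 20 * 100 * 400 = 800000
denominator = 25 * 4 = 100
card(S) = 800000 / 100 = 8000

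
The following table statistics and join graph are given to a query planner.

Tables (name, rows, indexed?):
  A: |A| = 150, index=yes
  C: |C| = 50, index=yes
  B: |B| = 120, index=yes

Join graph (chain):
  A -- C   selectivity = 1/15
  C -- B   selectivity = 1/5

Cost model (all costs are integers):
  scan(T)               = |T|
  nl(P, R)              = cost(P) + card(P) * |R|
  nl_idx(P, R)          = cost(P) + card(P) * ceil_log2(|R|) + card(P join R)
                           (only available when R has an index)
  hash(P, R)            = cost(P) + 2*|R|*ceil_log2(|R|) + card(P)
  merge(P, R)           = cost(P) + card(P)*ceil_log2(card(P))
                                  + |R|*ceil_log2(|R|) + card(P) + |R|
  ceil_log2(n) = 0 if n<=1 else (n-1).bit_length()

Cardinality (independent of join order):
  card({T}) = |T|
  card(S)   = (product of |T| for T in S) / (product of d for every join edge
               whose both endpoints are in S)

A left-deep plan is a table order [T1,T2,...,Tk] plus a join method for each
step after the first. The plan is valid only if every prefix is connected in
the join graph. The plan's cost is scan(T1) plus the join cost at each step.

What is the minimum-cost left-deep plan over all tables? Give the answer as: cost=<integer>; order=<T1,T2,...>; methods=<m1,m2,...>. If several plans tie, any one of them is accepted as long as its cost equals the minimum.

Selinger DP (subsets sized 1..n):
  {A}: scan cost=150, card=150
  {C}: scan cost=50, card=50
  {B}: scan cost=120, card=120
  {AC}: card=500; try (C,hash)→900, (A,nl_idx)→950, (C,nl_idx)→1550, (A,merge)→1750, (C,merge)→1850, (A,hash)→2500 …(+2); best=900 via (C,hash)
  {BC}: card=1200; try (C,hash)→840, (B,merge)→1360, (C,merge)→1430, (B,nl_idx)→1600, (B,hash)→1780, (C,nl_idx)→2040 …(+2); best=840 via (C,hash)
  {ABC}: card=12000; try (B,hash)→3080, (A,hash)→4440, (B,merge)→6860, (B,nl_idx)→16400, (A,merge)→16590, (A,nl_idx)→22440 …(+2); best=3080 via (B,hash)

cost=3080; order=A,C,B; methods=hash,hash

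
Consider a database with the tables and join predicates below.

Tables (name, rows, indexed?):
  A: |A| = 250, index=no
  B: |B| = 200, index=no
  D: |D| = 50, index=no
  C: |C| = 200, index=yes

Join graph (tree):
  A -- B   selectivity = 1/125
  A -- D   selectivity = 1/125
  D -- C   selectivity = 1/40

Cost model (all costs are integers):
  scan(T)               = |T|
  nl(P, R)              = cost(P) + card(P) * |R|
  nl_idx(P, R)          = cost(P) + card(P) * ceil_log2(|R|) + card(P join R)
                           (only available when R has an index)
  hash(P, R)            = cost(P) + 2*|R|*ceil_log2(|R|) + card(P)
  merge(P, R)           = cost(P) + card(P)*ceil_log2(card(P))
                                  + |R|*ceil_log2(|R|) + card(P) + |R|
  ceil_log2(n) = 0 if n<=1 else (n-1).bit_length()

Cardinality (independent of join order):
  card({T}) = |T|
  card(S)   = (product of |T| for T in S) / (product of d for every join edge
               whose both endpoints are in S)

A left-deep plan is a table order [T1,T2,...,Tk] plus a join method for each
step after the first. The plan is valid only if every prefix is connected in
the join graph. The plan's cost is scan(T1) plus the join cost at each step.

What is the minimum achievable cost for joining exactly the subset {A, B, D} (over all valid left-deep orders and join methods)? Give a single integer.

Selinger DP over subsets of {A,B,D}:
  {A}: scan cost=250, card=250
  {B}: scan cost=200, card=200
  {D}: scan cost=50, card=50
  {AB}: card=400; try (B,hash)→3700, (A,merge)→4250, (B,merge)→4300, (A,hash)→4400, (A,nl)→50200, (B,nl)→50250; best=3700 via (B,hash)
  {AD}: card=100; try (D,hash)→1100, (A,merge)→2650, (D,merge)→2850, (A,hash)→4100, (A,nl)→12550, (D,nl)→12750; best=1100 via (D,hash)
  {ABD}: card=160; try (B,merge)→3700, (B,hash)→4400, (D,hash)→4700, (D,merge)→8050, (B,nl)→21100, (D,nl)→23700; best=3700 via (B,merge)

3700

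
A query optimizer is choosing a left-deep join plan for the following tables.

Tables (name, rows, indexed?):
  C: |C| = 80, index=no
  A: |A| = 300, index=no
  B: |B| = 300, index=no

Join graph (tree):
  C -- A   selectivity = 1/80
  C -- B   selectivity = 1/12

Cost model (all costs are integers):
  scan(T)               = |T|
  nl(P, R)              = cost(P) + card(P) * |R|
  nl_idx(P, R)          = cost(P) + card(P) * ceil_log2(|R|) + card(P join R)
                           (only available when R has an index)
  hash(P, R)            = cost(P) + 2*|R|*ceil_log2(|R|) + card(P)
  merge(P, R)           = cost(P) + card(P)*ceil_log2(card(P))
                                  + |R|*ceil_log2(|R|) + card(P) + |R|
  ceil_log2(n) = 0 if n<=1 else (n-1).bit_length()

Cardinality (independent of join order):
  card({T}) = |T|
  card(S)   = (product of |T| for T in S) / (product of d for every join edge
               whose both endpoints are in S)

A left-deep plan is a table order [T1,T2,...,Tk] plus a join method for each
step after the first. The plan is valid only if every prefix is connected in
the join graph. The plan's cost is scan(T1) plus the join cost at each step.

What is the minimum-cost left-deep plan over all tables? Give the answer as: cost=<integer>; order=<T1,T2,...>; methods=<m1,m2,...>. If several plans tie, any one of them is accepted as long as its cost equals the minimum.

cost=7420; order=A,C,B; methods=hash,hash

Selinger DP (subsets sized 1..n):
  {C}: scan cost=80, card=80
  {A}: scan cost=300, card=300
  {B}: scan cost=300, card=300
  {AC}: card=300; try (C,hash)→1720, (A,merge)→3720, (C,merge)→3940, (A,hash)→5560, (A,nl)→24080, (C,nl)→24300; best=1720 via (C,hash)
  {BC}: card=2000; try (C,hash)→1720, (B,merge)→3720, (C,merge)→3940, (B,hash)→5560, (B,nl)→24080, (C,nl)→24300; best=1720 via (C,hash)
  {ABC}: card=7500; try (B,hash)→7420, (B,merge)→7720, (A,hash)→9120, (A,merge)→28720, (B,nl)→91720, (A,nl)→601720; best=7420 via (B,hash)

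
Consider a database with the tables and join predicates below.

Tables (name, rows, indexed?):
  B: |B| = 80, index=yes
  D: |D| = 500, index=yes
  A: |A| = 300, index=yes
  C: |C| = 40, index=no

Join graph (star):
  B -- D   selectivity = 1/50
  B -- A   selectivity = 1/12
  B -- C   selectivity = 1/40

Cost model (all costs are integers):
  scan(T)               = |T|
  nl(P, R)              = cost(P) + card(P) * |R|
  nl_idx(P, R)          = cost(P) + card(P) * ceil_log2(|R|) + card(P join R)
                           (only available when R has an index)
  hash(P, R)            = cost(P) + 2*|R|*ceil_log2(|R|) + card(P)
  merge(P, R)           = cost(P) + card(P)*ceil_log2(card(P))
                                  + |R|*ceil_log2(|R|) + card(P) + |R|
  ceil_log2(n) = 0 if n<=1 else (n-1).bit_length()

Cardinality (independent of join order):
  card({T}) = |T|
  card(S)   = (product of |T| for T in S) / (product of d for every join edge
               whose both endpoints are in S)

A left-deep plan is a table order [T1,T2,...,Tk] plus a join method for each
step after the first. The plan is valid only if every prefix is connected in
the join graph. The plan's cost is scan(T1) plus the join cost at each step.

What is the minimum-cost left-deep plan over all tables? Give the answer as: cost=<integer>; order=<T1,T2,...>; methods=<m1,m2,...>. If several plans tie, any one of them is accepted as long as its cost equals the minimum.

Selinger DP (subsets sized 1..n):
  {B}: scan cost=80, card=80
  {D}: scan cost=500, card=500
  {A}: scan cost=300, card=300
  {C}: scan cost=40, card=40
  {BD}: card=800; try (D,nl_idx)→1600, (B,hash)→2120, (B,nl_idx)→4800, (D,merge)→5720, (B,merge)→6140, (D,hash)→9160 …(+2); best=1600 via (D,nl_idx)
  {AB}: card=2000; try (B,hash)→1720, (A,nl_idx)→2800, (A,merge)→3720, (B,merge)→3940, (B,nl_idx)→4400, (A,hash)→5560 …(+2); best=1720 via (B,hash)
  {BC}: card=80; try (B,nl_idx)→400, (C,hash)→640, (B,merge)→960, (C,merge)→1000, (B,hash)→1200, (B,nl)→3240 …(+1); best=400 via (B,nl_idx)
  {ABD}: card=20000; try (A,hash)→7800, (D,hash)→12720, (A,merge)→13400, (A,nl_idx)→28800, (D,merge)→30720, (D,nl_idx)→39720 …(+2); best=7800 via (A,hash)
  {BCD}: card=800; try (D,nl_idx)→1920, (C,hash)→2880, (D,merge)→6040, (D,hash)→9480, (C,merge)→10680, (C,nl)→33600 …(+1); best=1920 via (D,nl_idx)
  {ABC}: card=2000; try (A,nl_idx)→3120, (A,merge)→4040, (C,hash)→4200, (A,hash)→5880, (A,nl)→24400, (C,merge)→26000 …(+1); best=3120 via (A,nl_idx)
  {ABCD}: card=20000; try (A,hash)→8120, (A,merge)→13720, (D,hash)→14120, (C,hash)→28280, (A,nl_idx)→29120, (D,merge)→32120 …(+5); best=8120 via (A,hash)

cost=8120; order=C,B,D,A; methods=nl_idx,nl_idx,hash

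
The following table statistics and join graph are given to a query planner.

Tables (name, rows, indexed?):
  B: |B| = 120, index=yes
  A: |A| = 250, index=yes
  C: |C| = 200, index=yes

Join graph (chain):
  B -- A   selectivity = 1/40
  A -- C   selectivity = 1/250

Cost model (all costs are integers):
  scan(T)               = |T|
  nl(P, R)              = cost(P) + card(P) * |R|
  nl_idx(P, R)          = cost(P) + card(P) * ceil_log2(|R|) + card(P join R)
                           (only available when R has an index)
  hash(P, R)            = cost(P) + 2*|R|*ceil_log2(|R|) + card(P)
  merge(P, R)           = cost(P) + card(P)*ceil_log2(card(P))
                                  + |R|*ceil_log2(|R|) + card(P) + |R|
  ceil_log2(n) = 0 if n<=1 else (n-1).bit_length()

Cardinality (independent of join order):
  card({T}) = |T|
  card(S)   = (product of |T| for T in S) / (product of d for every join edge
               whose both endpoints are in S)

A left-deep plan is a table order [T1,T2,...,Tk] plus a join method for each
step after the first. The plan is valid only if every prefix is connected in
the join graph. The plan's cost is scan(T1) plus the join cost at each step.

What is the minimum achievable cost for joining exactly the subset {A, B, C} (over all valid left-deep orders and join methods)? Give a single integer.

3880

Selinger DP over subsets of {A,B,C}:
  {B}: scan cost=120, card=120
  {A}: scan cost=250, card=250
  {C}: scan cost=200, card=200
  {AB}: card=750; try (A,nl_idx)→1830, (B,hash)→2180, (B,nl_idx)→2750, (A,merge)→3330, (B,merge)→3460, (A,hash)→4240 …(+2); best=1830 via (A,nl_idx)
  {AC}: card=200; try (A,nl_idx)→2000, (C,nl_idx)→2450, (C,hash)→3700, (A,merge)→4250, (C,merge)→4300, (A,hash)→4400 …(+2); best=2000 via (A,nl_idx)
  {ABC}: card=600; try (B,hash)→3880, (B,nl_idx)→4000, (B,merge)→4760, (C,hash)→5780, (C,nl_idx)→8430, (C,merge)→11880 …(+2); best=3880 via (B,hash)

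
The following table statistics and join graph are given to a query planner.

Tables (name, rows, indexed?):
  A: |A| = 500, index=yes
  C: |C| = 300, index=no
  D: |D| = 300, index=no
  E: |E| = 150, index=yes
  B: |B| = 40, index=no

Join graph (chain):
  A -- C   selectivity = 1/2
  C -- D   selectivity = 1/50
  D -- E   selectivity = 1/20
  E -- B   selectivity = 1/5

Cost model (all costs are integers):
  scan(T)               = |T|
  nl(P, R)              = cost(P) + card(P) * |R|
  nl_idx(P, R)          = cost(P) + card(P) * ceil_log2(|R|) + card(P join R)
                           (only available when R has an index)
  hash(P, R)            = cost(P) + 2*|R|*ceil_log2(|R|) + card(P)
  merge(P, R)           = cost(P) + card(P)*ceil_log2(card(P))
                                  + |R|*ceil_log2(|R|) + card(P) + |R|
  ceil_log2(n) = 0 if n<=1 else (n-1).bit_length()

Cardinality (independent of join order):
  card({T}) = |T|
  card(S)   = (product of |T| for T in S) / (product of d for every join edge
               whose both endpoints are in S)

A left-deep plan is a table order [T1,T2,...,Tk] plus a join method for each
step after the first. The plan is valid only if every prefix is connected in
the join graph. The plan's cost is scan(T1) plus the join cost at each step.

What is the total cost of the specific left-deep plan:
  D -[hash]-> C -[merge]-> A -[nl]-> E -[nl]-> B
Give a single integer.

202532600

step 1: scan D: cost=300, card=300
step 2: join C via hash
    card(P join C) = 300*300/(50) = 1800
    cost = 300 + 2*300*9 + 300 = 6000
step 3: join A via merge
    card(P join A) = 1800*500/(2) = 450000
    cost = 6000 + 1800*11 + 500*9 + 1800 + 500 = 32600
step 4: join E via nl
    card(P join E) = 450000*150/(20) = 3375000
    cost = 32600 + 450000*150 = 67532600
step 5: join B via nl
    card(P join B) = 3375000*40/(5) = 27000000
    cost = 67532600 + 3375000*40 = 202532600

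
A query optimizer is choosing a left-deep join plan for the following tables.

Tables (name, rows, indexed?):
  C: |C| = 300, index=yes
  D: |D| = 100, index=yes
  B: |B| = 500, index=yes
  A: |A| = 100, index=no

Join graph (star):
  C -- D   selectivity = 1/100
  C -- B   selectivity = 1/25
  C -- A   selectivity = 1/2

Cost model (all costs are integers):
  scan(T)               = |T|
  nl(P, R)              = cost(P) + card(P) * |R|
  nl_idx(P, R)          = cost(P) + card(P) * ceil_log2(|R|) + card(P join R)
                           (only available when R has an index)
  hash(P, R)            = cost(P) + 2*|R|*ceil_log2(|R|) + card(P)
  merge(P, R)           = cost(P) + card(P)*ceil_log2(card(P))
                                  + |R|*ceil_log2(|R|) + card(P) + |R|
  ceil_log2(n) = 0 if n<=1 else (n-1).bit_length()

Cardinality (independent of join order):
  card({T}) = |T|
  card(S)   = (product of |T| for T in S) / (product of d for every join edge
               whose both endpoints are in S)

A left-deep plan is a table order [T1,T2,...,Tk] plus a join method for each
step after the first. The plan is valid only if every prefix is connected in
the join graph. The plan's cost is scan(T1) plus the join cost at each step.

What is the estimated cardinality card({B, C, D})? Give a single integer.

Tables in S: B(500), C(300), D(100)
Edges inside S: C-D(d=100), C-B(d=25)
numerator = 500 * 300 * 100 = 15000000
denominator = 100 * 25 = 2500
card(S) = 15000000 / 2500 = 6000

6000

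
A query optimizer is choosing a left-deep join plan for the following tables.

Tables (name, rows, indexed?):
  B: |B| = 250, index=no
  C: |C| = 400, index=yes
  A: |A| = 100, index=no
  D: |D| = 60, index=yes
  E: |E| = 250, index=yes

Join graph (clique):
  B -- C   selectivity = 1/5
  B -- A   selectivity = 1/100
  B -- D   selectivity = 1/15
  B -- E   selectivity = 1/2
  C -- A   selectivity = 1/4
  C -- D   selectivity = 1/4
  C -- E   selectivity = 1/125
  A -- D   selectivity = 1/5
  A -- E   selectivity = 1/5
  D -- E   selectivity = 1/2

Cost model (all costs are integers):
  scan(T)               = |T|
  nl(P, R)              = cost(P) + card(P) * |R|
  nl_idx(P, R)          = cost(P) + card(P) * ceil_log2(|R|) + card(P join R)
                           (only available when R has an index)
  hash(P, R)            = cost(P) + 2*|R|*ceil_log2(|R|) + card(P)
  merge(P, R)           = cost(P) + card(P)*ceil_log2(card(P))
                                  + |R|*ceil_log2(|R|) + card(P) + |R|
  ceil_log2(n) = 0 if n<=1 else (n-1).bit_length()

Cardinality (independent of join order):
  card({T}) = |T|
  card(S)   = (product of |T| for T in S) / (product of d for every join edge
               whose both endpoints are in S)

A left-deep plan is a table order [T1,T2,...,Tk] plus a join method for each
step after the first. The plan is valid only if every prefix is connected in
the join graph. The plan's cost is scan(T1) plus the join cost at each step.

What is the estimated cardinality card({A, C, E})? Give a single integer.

4000

Tables in S: A(100), C(400), E(250)
Edges inside S: C-A(d=4), C-E(d=125), A-E(d=5)
numerator = 100 * 400 * 250 = 10000000
denominator = 4 * 125 * 5 = 2500
card(S) = 10000000 / 2500 = 4000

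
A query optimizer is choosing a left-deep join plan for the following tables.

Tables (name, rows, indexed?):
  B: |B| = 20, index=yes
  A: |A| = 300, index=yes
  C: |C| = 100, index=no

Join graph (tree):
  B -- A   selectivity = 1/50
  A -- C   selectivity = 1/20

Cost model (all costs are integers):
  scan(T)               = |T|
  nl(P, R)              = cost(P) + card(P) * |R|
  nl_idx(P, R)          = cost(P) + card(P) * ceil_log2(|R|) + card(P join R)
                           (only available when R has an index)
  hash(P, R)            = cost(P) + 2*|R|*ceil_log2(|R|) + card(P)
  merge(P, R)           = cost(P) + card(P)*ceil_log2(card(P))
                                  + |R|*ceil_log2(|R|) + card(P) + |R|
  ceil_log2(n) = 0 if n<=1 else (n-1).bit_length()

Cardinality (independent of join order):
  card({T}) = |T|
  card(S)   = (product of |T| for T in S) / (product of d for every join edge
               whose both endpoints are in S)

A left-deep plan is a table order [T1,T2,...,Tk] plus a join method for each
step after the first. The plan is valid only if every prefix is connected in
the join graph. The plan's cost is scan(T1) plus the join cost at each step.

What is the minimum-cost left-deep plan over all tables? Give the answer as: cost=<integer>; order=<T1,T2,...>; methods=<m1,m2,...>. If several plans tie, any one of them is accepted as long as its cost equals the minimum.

Selinger DP (subsets sized 1..n):
  {B}: scan cost=20, card=20
  {A}: scan cost=300, card=300
  {C}: scan cost=100, card=100
  {AB}: card=120; try (A,nl_idx)→320, (B,hash)→800, (B,nl_idx)→1920, (A,merge)→3140, (B,merge)→3420, (A,hash)→5440 …(+2); best=320 via (A,nl_idx)
  {AC}: card=1500; try (C,hash)→2000, (A,nl_idx)→2500, (A,merge)→3900, (C,merge)→4100, (A,hash)→5600, (A,nl)→30100 …(+1); best=2000 via (C,hash)
  {ABC}: card=600; try (C,hash)→1840, (C,merge)→2080, (B,hash)→3700, (B,nl_idx)→10100, (C,nl)→12320, (B,merge)→20120 …(+1); best=1840 via (C,hash)

cost=1840; order=B,A,C; methods=nl_idx,hash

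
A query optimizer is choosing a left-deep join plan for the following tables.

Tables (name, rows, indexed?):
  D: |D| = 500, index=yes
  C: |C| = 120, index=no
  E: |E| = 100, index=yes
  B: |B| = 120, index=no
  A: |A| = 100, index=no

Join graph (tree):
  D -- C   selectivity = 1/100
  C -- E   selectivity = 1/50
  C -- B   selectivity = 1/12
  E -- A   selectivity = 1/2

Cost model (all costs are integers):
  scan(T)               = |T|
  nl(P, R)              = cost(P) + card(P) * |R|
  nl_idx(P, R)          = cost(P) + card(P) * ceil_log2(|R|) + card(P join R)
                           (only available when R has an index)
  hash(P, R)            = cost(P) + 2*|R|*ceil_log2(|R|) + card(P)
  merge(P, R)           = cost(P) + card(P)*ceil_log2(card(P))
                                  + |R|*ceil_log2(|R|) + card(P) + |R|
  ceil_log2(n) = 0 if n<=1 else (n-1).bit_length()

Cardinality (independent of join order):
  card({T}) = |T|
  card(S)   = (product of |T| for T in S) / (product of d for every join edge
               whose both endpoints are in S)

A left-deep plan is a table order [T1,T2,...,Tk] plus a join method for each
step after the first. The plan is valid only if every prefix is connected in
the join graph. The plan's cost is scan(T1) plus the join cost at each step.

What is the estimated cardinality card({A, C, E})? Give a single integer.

Tables in S: A(100), C(120), E(100)
Edges inside S: C-E(d=50), E-A(d=2)
numerator = 100 * 120 * 100 = 1200000
denominator = 50 * 2 = 100
card(S) = 1200000 / 100 = 12000

12000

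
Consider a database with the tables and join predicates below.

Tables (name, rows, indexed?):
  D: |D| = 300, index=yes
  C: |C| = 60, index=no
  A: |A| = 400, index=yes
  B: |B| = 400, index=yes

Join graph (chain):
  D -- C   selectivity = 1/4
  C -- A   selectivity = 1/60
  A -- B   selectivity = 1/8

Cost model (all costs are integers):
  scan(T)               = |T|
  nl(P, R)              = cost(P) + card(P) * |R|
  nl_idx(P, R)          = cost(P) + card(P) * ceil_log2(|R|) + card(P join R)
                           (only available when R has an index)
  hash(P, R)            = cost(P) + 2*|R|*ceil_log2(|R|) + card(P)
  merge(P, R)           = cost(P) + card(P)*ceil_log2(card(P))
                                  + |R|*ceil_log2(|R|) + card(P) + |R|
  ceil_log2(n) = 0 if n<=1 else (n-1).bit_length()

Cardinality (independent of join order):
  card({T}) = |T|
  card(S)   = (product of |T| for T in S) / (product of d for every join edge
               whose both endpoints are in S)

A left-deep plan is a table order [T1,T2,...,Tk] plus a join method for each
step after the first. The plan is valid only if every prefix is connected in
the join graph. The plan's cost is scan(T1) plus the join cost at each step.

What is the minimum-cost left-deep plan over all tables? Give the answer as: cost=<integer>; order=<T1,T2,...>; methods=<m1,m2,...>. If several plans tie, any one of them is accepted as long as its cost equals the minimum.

cost=34000; order=C,A,B,D; methods=nl_idx,hash,hash

Selinger DP (subsets sized 1..n):
  {D}: scan cost=300, card=300
  {C}: scan cost=60, card=60
  {A}: scan cost=400, card=400
  {B}: scan cost=400, card=400
  {CD}: card=4500; try (C,hash)→1320, (D,merge)→3480, (C,merge)→3720, (D,nl_idx)→5100, (D,hash)→5520, (D,nl)→18060 …(+1); best=1320 via (C,hash)
  {AC}: card=400; try (A,nl_idx)→1000, (C,hash)→1520, (A,merge)→4480, (C,merge)→4820, (A,hash)→7320, (A,nl)→24060 …(+1); best=1000 via (A,nl_idx)
  {AB}: card=20000; try (B,hash)→8000, (A,hash)→8000, (B,merge)→8400, (A,merge)→8400, (B,nl_idx)→24000, (A,nl_idx)→24000 …(+2); best=8000 via (B,hash)
  {ACD}: card=30000; try (D,hash)→6800, (D,merge)→8000, (A,hash)→13020, (D,nl_idx)→34600, (A,merge)→68320, (A,nl_idx)→71820 …(+2); best=6800 via (D,hash)
  {ABC}: card=20000; try (B,hash)→8600, (B,merge)→9000, (B,nl_idx)→24600, (C,hash)→28720, (B,nl)→161000, (C,merge)→328420 …(+1); best=8600 via (B,hash)
  {ABCD}: card=1500000; try (D,hash)→34000, (B,hash)→44000, (D,merge)→331600, (B,merge)→490800, (D,nl_idx)→1688600, (B,nl_idx)→1776800 …(+2); best=34000 via (D,hash)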